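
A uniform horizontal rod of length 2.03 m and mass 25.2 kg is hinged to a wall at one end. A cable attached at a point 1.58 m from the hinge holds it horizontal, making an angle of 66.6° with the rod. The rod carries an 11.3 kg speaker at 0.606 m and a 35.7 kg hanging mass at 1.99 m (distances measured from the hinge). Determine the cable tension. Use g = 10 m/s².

Choose the hinge as the axis so the unknown hinge reaction has zero arm there.
Beam weight: 25.2 × 10 = 252 N down at 1.015 m → arm 1.015 m, τ = 252 × 1.015 = 255.8 N·m clockwise.
Speaker: 11.3 × 10 = 113 N down at 0.606 m → arm 0.606 m, τ = 113 × 0.606 = 68.48 N·m clockwise.
Hanging mass: 35.7 × 10 = 357 N down at 1.99 m → arm 1.99 m, τ = 357 × 1.99 = 710.4 N·m clockwise.
Total clockwise load moment = 1035 N·m.
The cable tension T acts at 1.58 m; only its component perpendicular to the rod, T sinθ, produces torque. sin 66.6° = 0.9178.
Setting net torque to zero: T × 1.58 × 0.9178 = 1035 → T = 1035 / 1.45 = 714 N.

T ≈ 714 N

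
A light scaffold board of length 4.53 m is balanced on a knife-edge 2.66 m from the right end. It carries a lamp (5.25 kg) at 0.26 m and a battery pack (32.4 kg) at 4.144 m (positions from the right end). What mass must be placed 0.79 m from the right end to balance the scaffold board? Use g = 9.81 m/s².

m ≈ 19 kg

Sum moments about the knife-edge (at 2.66 m from the right end) (the support reaction has zero arm there).
Lamp: 5.25 × 9.81 = 51.5 N down at 0.26 m → arm 2.4 m, τ = 51.5 × 2.4 = 123.6 N·m clockwise.
Battery pack: 32.4 × 9.81 = 317.8 N down at 4.144 m → arm 1.484 m, τ = 317.8 × 1.484 = 471.6 N·m counterclockwise.
Net moment of known loads = 348 N·m counterclockwise.
An unknown mass m at 0.79 m has arm 1.87 m; its moment is m·g·1.87 clockwise.
Setting net torque to zero: m × 9.81 × 1.87 = 348 → m = 348 / (9.81 × 1.87) = 19 kg.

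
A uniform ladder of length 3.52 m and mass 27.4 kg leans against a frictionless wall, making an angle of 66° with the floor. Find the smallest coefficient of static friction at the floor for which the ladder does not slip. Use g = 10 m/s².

Taking torques about the foot of the ladder:
Ladder weight 27.4×10 = 274 N acts at 1.76 m along the ladder; its horizontal arm is 1.76·cos66° = 0.7159 m → τ = 196.2 N·m clockwise.
Wall normal N acts horizontally at the top; its moment arm is the height L sinθ = 3.52·sin66° = 3.216 m, counterclockwise.
Setting net torque to zero: N × 3.216 = 196.2 → N = 61.01 N.
ΣFx = 0 ⇒ f = N_wall = 61.01 N. ΣFy = 0 ⇒ N_floor = 274 N.
μ_min = f / N_floor = 61.01 / 274 = 0.223.

μ_min ≈ 0.223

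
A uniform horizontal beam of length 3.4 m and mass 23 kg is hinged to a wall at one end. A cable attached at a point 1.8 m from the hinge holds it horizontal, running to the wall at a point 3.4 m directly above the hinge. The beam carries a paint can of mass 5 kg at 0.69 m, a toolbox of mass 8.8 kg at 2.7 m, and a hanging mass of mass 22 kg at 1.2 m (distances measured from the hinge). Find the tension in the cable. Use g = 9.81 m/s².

T ≈ 572 N

Choose the hinge as the axis so the unknown hinge reaction has zero arm there.
Beam weight: 23 × 9.81 = 225.6 N down at 1.7 m → arm 1.7 m, τ = 225.6 × 1.7 = 383.5 N·m clockwise.
Paint can: 5 × 9.81 = 49.05 N down at 0.69 m → arm 0.69 m, τ = 49.05 × 0.69 = 33.84 N·m clockwise.
Toolbox: 8.8 × 9.81 = 86.33 N down at 2.7 m → arm 2.7 m, τ = 86.33 × 2.7 = 233.1 N·m clockwise.
Hanging mass: 22 × 9.81 = 215.8 N down at 1.2 m → arm 1.2 m, τ = 215.8 × 1.2 = 259 N·m clockwise.
Total clockwise load moment = 909.4 N·m.
The cable tension T acts at 1.8 m; only its component perpendicular to the beam, T sinθ, produces torque. sinθ = h/√(h²+d²) = 3.4/√(3.4²+1.8²) = 0.8838.
For rotational equilibrium, T × 1.8 × 0.8838 = 909.4, so T = 909.4 / 1.591 = 572 N.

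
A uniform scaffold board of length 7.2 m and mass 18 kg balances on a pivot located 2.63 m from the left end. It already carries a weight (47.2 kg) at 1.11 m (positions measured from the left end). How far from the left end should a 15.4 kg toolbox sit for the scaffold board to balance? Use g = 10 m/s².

x ≈ 6.15 m from the left end

Sum moments about the pivot (at 2.63 m from the left end) (the support reaction has zero arm there).
Beam weight: 18 × 10 = 180 N down at 3.6 m → arm 0.97 m, τ = 180 × 0.97 = 174.6 N·m clockwise.
Weight: 47.2 × 10 = 472 N down at 1.11 m → arm 1.52 m, τ = 472 × 1.52 = 717.4 N·m counterclockwise.
Net moment of existing loads = 542.8 N·m counterclockwise.
The toolbox weighs 15.4 × 10 = 154 N and must supply an equal clockwise moment, so its lever arm about the pivot is 542.8 / 154 = 3.52 m.
That puts it at 2.63 + 3.52 = 6.15 m from the left end.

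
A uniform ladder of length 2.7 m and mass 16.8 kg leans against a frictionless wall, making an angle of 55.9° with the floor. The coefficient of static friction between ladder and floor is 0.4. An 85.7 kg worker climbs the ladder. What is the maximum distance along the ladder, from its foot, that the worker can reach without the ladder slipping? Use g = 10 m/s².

d ≈ 1.64 m

Sum moments about the foot of the ladder (the floor normal and friction both act there and drop out).
Ladder weight 16.8×10 = 168 N acts at 1.35 m along the ladder; its horizontal arm is 1.35·cos55.9° = 0.7569 m → τ = 127.2 N·m clockwise.
Worker weight 85.7×10 = 857 N at distance d → arm d·cos55.9° → τ = 857·d·0.5606 clockwise.
Wall normal N at the top has arm L sinθ = 2.236 m counterclockwise, so Στ = 0 gives N·2.236 = 127.2 + 480.4·d.
ΣFy = 0 ⇒ N_floor = 1025 N, so the maximum friction is μ_s·N_floor = 0.4×1025 = 410 N. ΣFx = 0 ⇒ N_wall = f, so at the slipping point N = 410 N.
Substituting: 410×2.236 = 127.2 + 480.4·d ⇒ d = (916.8 − 127.2) / 480.4 = 1.64 m.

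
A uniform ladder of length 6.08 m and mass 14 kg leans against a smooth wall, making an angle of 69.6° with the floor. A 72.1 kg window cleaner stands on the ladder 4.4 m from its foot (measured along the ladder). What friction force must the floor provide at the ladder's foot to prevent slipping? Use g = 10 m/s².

Take moments about the foot of the ladder.
Ladder weight 14×10 = 140 N acts at 3.04 m along the ladder; its horizontal arm is 3.04·cos69.6° = 1.06 m → τ = 148.4 N·m clockwise.
Window cleaner: 72.1×10 = 721 N at 4.4 m → arm 1.534 m → τ = 1106 N·m clockwise.
Wall normal N acts horizontally at the top; its moment arm is the height L sinθ = 6.08·sin69.6° = 5.699 m, counterclockwise.
For rotational equilibrium, N × 5.699 = 1254, so N = 220 N.
ΣFx = 0: friction at the foot balances the wall's push, so f = N_wall = 220 N.

f ≈ 220 N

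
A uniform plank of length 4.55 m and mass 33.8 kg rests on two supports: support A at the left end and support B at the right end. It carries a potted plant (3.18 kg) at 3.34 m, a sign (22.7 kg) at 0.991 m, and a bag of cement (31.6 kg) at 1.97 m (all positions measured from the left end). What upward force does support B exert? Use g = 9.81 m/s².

About support A:
Beam weight: 33.8 × 9.81 = 331.6 N down at 2.275 m → arm 2.275 m, τ = 331.6 × 2.275 = 754.4 N·m clockwise.
Potted plant: 3.18 × 9.81 = 31.2 N down at 3.34 m → arm 3.34 m, τ = 31.2 × 3.34 = 104.2 N·m clockwise.
Sign: 22.7 × 9.81 = 222.7 N down at 0.991 m → arm 0.991 m, τ = 222.7 × 0.991 = 220.7 N·m clockwise.
Bag of cement: 31.6 × 9.81 = 310 N down at 1.97 m → arm 1.97 m, τ = 310 × 1.97 = 610.7 N·m clockwise.
Net load moment about support A = 1690 N·m clockwise.
Reaction R at support B is upward at 4.55 m, arm 4.55 m → moment R × 4.55 counterclockwise.
Setting net torque to zero: R × 4.55 = 1690 → R = 371 N.

R_B ≈ 371 N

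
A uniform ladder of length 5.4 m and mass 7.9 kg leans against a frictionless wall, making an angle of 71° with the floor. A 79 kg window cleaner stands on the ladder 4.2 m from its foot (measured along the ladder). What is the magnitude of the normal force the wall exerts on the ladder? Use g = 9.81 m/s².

N_wall ≈ 221 N

About the foot of the ladder:
Ladder weight 7.9×9.81 = 77.5 N acts at 2.7 m along the ladder; its horizontal arm is 2.7·cos71° = 0.879 m → τ = 68.12 N·m clockwise.
Window cleaner: 79×9.81 = 775 N at 4.2 m → arm 1.367 m → τ = 1059 N·m clockwise.
Wall normal N acts horizontally at the top; its moment arm is the height L sinθ = 5.4·sin71° = 5.106 m, counterclockwise.
For rotational equilibrium, N × 5.106 = 1127, so N = 221 N.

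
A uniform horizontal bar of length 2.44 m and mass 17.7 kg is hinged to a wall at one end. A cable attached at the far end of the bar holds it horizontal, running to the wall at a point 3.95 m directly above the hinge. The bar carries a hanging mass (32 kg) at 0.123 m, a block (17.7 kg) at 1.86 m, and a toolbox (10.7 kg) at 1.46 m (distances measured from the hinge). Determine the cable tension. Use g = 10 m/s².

T ≈ 357 N

Sum moments about the hinge (the unknown hinge reaction has zero arm there).
Beam weight: 17.7 × 10 = 177 N down at 1.22 m → arm 1.22 m, τ = 177 × 1.22 = 215.9 N·m clockwise.
Hanging mass: 32 × 10 = 320 N down at 0.123 m → arm 0.123 m, τ = 320 × 0.123 = 39.36 N·m clockwise.
Block: 17.7 × 10 = 177 N down at 1.86 m → arm 1.86 m, τ = 177 × 1.86 = 329.2 N·m clockwise.
Toolbox: 10.7 × 10 = 107 N down at 1.46 m → arm 1.46 m, τ = 107 × 1.46 = 156.2 N·m clockwise.
Total clockwise load moment = 740.7 N·m.
The cable tension T acts at 2.44 m; only its component perpendicular to the bar, T sinθ, produces torque. sinθ = h/√(h²+d²) = 3.95/√(3.95²+2.44²) = 0.8508.
For rotational equilibrium, T × 2.44 × 0.8508 = 740.7, so T = 740.7 / 2.076 = 357 N.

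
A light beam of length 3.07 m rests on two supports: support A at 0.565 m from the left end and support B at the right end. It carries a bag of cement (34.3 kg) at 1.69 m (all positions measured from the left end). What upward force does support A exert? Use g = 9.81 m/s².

R_A ≈ 185 N

Choose support B as the axis so its reaction then has zero moment arm.
Bag of cement: 34.3 × 9.81 = 336.5 N down at 1.69 m → arm 1.38 m, τ = 336.5 × 1.38 = 464.4 N·m counterclockwise.
Net load moment about support B = 464.4 N·m counterclockwise.
Reaction R at support A is upward at 0.565 m, arm 2.505 m → moment R × 2.505 clockwise.
Balancing moments: R × 2.505 = 464.4, giving R = 185 N.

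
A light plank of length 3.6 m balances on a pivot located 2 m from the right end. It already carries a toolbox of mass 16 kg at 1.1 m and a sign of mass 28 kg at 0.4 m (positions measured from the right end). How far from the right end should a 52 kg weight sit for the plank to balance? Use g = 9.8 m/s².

x ≈ 3.14 m from the right end

Choose the pivot (at 2 m from the right end) as the axis so the support reaction has zero arm there.
Toolbox: 16 × 9.8 = 156.8 N down at 1.1 m → arm 0.9 m, τ = 156.8 × 0.9 = 141.1 N·m clockwise.
Sign: 28 × 9.8 = 274.4 N down at 0.4 m → arm 1.6 m, τ = 274.4 × 1.6 = 439 N·m clockwise.
Net moment of existing loads = 580.1 N·m clockwise.
The weight weighs 52 × 9.8 = 509.6 N and must supply an equal counterclockwise moment, so its lever arm about the pivot is 580.1 / 509.6 = 1.14 m.
That puts it at 2 + 1.14 = 3.14 m from the right end.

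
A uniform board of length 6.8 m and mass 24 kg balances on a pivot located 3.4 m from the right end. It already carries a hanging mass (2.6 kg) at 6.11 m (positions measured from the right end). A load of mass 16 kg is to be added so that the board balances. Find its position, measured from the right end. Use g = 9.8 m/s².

Sum moments about the pivot (at 3.4 m from the right end) (the support reaction has zero arm there).
Beam weight: acts at the pivot, moment arm 0 → no torque.
Hanging mass: 2.6 × 9.8 = 25.48 N down at 6.11 m → arm 2.71 m, τ = 25.48 × 2.71 = 69.05 N·m counterclockwise.
Net moment of existing loads = 69.05 N·m counterclockwise.
The load weighs 16 × 9.8 = 156.8 N and must supply an equal clockwise moment, so its lever arm about the pivot is 69.05 / 156.8 = 0.44 m.
That puts it at 3.4 − 0.44 = 2.96 m from the right end.

x ≈ 2.96 m from the right end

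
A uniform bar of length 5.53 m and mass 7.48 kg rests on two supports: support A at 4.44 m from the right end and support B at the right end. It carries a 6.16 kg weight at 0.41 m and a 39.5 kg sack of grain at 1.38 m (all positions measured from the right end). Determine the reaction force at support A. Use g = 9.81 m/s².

Sum moments about support B (its reaction then has zero moment arm).
Beam weight: 7.48 × 9.81 = 73.38 N down at 2.765 m → arm 2.765 m, τ = 73.38 × 2.765 = 202.9 N·m counterclockwise.
Weight: 6.16 × 9.81 = 60.43 N down at 0.41 m → arm 0.41 m, τ = 60.43 × 0.41 = 24.78 N·m counterclockwise.
Sack of grain: 39.5 × 9.81 = 387.5 N down at 1.38 m → arm 1.38 m, τ = 387.5 × 1.38 = 534.8 N·m counterclockwise.
Net load moment about support B = 762.5 N·m counterclockwise.
Reaction R at support A is upward at 4.44 m, arm 4.44 m → moment R × 4.44 clockwise.
Στ = 0 ⇒ R × 4.44 = 762.5 ⇒ R = 172 N.

R_A ≈ 172 N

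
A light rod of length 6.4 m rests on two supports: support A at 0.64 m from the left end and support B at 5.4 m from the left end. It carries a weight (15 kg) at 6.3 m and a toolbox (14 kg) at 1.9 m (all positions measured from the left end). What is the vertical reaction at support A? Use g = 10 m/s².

Take moments about support B.
Weight: 15 × 10 = 150 N down at 6.3 m → arm 0.9 m, τ = 150 × 0.9 = 135 N·m clockwise.
Toolbox: 14 × 10 = 140 N down at 1.9 m → arm 3.5 m, τ = 140 × 3.5 = 490 N·m counterclockwise.
Net load moment about support B = 355 N·m counterclockwise.
Reaction R at support A is upward at 0.64 m, arm 4.76 m → moment R × 4.76 clockwise.
Balancing moments: R × 4.76 = 355, giving R = 74.6 N.

R_A ≈ 74.6 N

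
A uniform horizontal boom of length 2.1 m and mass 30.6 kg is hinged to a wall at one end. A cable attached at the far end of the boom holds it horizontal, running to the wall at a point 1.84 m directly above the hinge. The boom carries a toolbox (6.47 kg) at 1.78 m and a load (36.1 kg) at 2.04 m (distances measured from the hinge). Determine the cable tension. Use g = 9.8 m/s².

About the hinge:
Beam weight: 30.6 × 9.8 = 299.9 N down at 1.05 m → arm 1.05 m, τ = 299.9 × 1.05 = 314.9 N·m clockwise.
Toolbox: 6.47 × 9.8 = 63.41 N down at 1.78 m → arm 1.78 m, τ = 63.41 × 1.78 = 112.9 N·m clockwise.
Load: 36.1 × 9.8 = 353.8 N down at 2.04 m → arm 2.04 m, τ = 353.8 × 2.04 = 721.8 N·m clockwise.
Total clockwise load moment = 1150 N·m.
The cable tension T acts at 2.1 m; only its component perpendicular to the boom, T sinθ, produces torque. sinθ = h/√(h²+d²) = 1.84/√(1.84²+2.1²) = 0.659.
For rotational equilibrium, T × 2.1 × 0.659 = 1150, so T = 1150 / 1.384 = 831 N.

T ≈ 831 N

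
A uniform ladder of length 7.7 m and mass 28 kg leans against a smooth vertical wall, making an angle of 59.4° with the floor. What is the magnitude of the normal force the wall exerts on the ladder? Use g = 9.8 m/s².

Take moments about the foot of the ladder.
Ladder weight 28×9.8 = 274.4 N acts at 3.85 m along the ladder; its horizontal arm is 3.85·cos59.4° = 1.96 m → τ = 537.8 N·m clockwise.
Wall normal N acts horizontally at the top; its moment arm is the height L sinθ = 7.7·sin59.4° = 6.628 m, counterclockwise.
Balancing moments: N × 6.628 = 537.8, giving N = 81.1 N.

N_wall ≈ 81.1 N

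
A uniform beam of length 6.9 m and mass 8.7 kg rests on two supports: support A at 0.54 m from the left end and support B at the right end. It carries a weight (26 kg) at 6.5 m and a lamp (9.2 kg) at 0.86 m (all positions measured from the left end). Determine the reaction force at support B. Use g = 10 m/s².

R_B ≈ 288 N

Take moments about support A.
Beam weight: 8.7 × 10 = 87 N down at 3.45 m → arm 2.91 m, τ = 87 × 2.91 = 253.2 N·m clockwise.
Weight: 26 × 10 = 260 N down at 6.5 m → arm 5.96 m, τ = 260 × 5.96 = 1550 N·m clockwise.
Lamp: 9.2 × 10 = 92 N down at 0.86 m → arm 0.32 m, τ = 92 × 0.32 = 29.44 N·m clockwise.
Net load moment about support A = 1833 N·m clockwise.
Reaction R at support B is upward at 6.9 m, arm 6.36 m → moment R × 6.36 counterclockwise.
For rotational equilibrium, R × 6.36 = 1833, so R = 288 N.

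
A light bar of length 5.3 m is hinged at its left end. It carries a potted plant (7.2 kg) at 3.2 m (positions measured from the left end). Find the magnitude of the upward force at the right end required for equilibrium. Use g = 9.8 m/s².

Choose the left end as the axis so the unknown pivot reaction has zero arm there.
Potted plant: 7.2 × 9.8 = 70.56 N down at 3.2 m → arm 3.2 m, τ = 70.56 × 3.2 = 225.8 N·m clockwise.
Net moment of the loads = 225.8 N·m clockwise.
The upward force F acts at the right end, arm 5.3 m, giving F × 5.3 counterclockwise.
Setting net torque to zero: F × 5.3 = 225.8 → F = 225.8 / 5.3 = 42.6 N.

F ≈ 42.6 N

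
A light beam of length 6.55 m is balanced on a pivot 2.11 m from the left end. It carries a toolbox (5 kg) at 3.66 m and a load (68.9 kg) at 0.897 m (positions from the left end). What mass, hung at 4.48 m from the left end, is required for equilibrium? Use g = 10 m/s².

Sum moments about the pivot (at 2.11 m from the left end) (the support reaction has zero arm there).
Toolbox: 5 × 10 = 50 N down at 3.66 m → arm 1.55 m, τ = 50 × 1.55 = 77.5 N·m clockwise.
Load: 68.9 × 10 = 689 N down at 0.897 m → arm 1.213 m, τ = 689 × 1.213 = 835.8 N·m counterclockwise.
Net moment of known loads = 758.3 N·m counterclockwise.
An unknown mass m at 4.48 m has arm 2.37 m; its moment is m·g·2.37 clockwise.
For rotational equilibrium, m × 10 × 2.37 = 758.3, so m = 758.3 / (10 × 2.37) = 32 kg.

m ≈ 32 kg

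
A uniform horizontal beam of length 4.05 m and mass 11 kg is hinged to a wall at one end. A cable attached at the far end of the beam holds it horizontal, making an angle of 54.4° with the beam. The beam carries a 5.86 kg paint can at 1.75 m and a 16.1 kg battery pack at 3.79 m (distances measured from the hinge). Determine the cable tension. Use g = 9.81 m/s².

T ≈ 279 N

Take moments about the hinge.
Beam weight: 11 × 9.81 = 107.9 N down at 2.025 m → arm 2.025 m, τ = 107.9 × 2.025 = 218.5 N·m clockwise.
Paint can: 5.86 × 9.81 = 57.49 N down at 1.75 m → arm 1.75 m, τ = 57.49 × 1.75 = 100.6 N·m clockwise.
Battery pack: 16.1 × 9.81 = 157.9 N down at 3.79 m → arm 3.79 m, τ = 157.9 × 3.79 = 598.4 N·m clockwise.
Total clockwise load moment = 917.5 N·m.
The cable tension T acts at 4.05 m; only its component perpendicular to the beam, T sinθ, produces torque. sin 54.4° = 0.8131.
Στ = 0 ⇒ T × 4.05 × 0.8131 = 917.5 ⇒ T = 917.5 / 3.293 = 279 N.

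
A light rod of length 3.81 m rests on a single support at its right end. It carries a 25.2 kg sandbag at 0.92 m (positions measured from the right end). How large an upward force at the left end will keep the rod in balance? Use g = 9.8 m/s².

Take moments about the right end.
Sandbag: 25.2 × 9.8 = 247 N down at 0.92 m → arm 0.92 m, τ = 247 × 0.92 = 227.2 N·m counterclockwise.
Net moment of the loads = 227.2 N·m counterclockwise.
The upward force F acts at the left end, arm 3.81 m, giving F × 3.81 clockwise.
Στ = 0 ⇒ F × 3.81 = 227.2 ⇒ F = 227.2 / 3.81 = 59.6 N.

F ≈ 59.6 N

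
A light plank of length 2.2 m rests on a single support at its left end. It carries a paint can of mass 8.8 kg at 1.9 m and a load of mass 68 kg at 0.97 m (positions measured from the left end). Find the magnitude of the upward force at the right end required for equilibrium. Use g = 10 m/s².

F ≈ 376 N

Choose the left end as the axis so the unknown pivot reaction has zero arm there.
Paint can: 8.8 × 10 = 88 N down at 1.9 m → arm 1.9 m, τ = 88 × 1.9 = 167.2 N·m clockwise.
Load: 68 × 10 = 680 N down at 0.97 m → arm 0.97 m, τ = 680 × 0.97 = 659.6 N·m clockwise.
Net moment of the loads = 826.8 N·m clockwise.
The upward force F acts at the right end, arm 2.2 m, giving F × 2.2 counterclockwise.
For rotational equilibrium, F × 2.2 = 826.8, so F = 826.8 / 2.2 = 376 N.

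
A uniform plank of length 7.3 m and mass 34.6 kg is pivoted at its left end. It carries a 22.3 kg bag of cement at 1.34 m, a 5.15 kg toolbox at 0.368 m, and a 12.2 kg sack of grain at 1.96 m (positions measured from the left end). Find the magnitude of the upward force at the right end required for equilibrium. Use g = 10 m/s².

Take moments about the left end.
Beam weight: 34.6 × 10 = 346 N down at 3.65 m → arm 3.65 m, τ = 346 × 3.65 = 1263 N·m clockwise.
Bag of cement: 22.3 × 10 = 223 N down at 1.34 m → arm 1.34 m, τ = 223 × 1.34 = 298.8 N·m clockwise.
Toolbox: 5.15 × 10 = 51.5 N down at 0.368 m → arm 0.368 m, τ = 51.5 × 0.368 = 18.95 N·m clockwise.
Sack of grain: 12.2 × 10 = 122 N down at 1.96 m → arm 1.96 m, τ = 122 × 1.96 = 239.1 N·m clockwise.
Net moment of the loads = 1820 N·m clockwise.
The upward force F acts at the right end, arm 7.3 m, giving F × 7.3 counterclockwise.
Balancing moments: F × 7.3 = 1820, giving F = 1820 / 7.3 = 249 N.

F ≈ 249 N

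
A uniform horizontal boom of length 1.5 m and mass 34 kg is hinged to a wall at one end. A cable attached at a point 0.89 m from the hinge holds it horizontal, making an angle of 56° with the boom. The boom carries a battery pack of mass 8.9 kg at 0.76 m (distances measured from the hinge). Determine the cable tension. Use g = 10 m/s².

Take moments about the hinge.
Beam weight: 34 × 10 = 340 N down at 0.75 m → arm 0.75 m, τ = 340 × 0.75 = 255 N·m clockwise.
Battery pack: 8.9 × 10 = 89 N down at 0.76 m → arm 0.76 m, τ = 89 × 0.76 = 67.64 N·m clockwise.
Total clockwise load moment = 322.6 N·m.
The cable tension T acts at 0.89 m; only its component perpendicular to the boom, T sinθ, produces torque. sin 56° = 0.829.
For rotational equilibrium, T × 0.89 × 0.829 = 322.6, so T = 322.6 / 0.7378 = 437 N.

T ≈ 437 N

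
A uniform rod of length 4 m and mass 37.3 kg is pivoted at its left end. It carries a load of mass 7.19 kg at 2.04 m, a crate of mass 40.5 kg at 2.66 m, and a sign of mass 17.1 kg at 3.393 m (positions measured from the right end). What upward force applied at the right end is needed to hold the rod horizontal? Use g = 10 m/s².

F ≈ 383 N

Choose the left end as the axis so the unknown pivot reaction has zero arm there.
Beam weight: 37.3 × 10 = 373 N down at 2 m → arm 2 m, τ = 373 × 2 = 746 N·m clockwise.
Load: 7.19 × 10 = 71.9 N down at 2.04 m → arm 1.96 m, τ = 71.9 × 1.96 = 140.9 N·m clockwise.
Crate: 40.5 × 10 = 405 N down at 2.66 m → arm 1.34 m, τ = 405 × 1.34 = 542.7 N·m clockwise.
Sign: 17.1 × 10 = 171 N down at 3.393 m → arm 0.607 m, τ = 171 × 0.607 = 103.8 N·m clockwise.
Net moment of the loads = 1533 N·m clockwise.
The upward force F acts at the right end, arm 4 m, giving F × 4 counterclockwise.
For rotational equilibrium, F × 4 = 1533, so F = 1533 / 4 = 383 N.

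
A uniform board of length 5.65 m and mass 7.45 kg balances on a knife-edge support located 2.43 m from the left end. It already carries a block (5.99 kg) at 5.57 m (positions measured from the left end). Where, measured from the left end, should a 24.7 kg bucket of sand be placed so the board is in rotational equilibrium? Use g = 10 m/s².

About the knife-edge support (at 2.43 m from the left end):
Beam weight: 7.45 × 10 = 74.5 N down at 2.825 m → arm 0.395 m, τ = 74.5 × 0.395 = 29.43 N·m clockwise.
Block: 5.99 × 10 = 59.9 N down at 5.57 m → arm 3.14 m, τ = 59.9 × 3.14 = 188.1 N·m clockwise.
Net moment of existing loads = 217.5 N·m clockwise.
The bucket of sand weighs 24.7 × 10 = 247 N and must supply an equal counterclockwise moment, so its lever arm about the knife-edge support is 217.5 / 247 = 0.881 m.
That puts it at 2.43 − 0.881 = 1.55 m from the left end.

x ≈ 1.55 m from the left end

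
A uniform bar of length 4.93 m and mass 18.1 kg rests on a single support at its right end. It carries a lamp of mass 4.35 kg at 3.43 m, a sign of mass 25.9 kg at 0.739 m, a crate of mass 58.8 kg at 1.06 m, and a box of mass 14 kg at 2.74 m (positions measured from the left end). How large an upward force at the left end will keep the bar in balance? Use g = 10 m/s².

F ≈ 848 N

Choose the right end as the axis so the unknown pivot reaction has zero arm there.
Beam weight: 18.1 × 10 = 181 N down at 2.465 m → arm 2.465 m, τ = 181 × 2.465 = 446.2 N·m counterclockwise.
Lamp: 4.35 × 10 = 43.5 N down at 3.43 m → arm 1.5 m, τ = 43.5 × 1.5 = 65.25 N·m counterclockwise.
Sign: 25.9 × 10 = 259 N down at 0.739 m → arm 4.191 m, τ = 259 × 4.191 = 1085 N·m counterclockwise.
Crate: 58.8 × 10 = 588 N down at 1.06 m → arm 3.87 m, τ = 588 × 3.87 = 2276 N·m counterclockwise.
Box: 14 × 10 = 140 N down at 2.74 m → arm 2.19 m, τ = 140 × 2.19 = 306.6 N·m counterclockwise.
Net moment of the loads = 4179 N·m counterclockwise.
The upward force F acts at the left end, arm 4.93 m, giving F × 4.93 clockwise.
Setting net torque to zero: F × 4.93 = 4179 → F = 4179 / 4.93 = 848 N.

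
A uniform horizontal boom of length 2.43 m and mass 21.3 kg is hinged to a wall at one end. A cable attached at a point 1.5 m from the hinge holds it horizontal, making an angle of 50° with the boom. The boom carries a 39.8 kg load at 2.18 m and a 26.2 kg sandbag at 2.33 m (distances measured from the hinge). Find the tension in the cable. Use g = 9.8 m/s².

T ≈ 1480 N

Choose the hinge as the axis so the unknown hinge reaction has zero arm there.
Beam weight: 21.3 × 9.8 = 208.7 N down at 1.215 m → arm 1.215 m, τ = 208.7 × 1.215 = 253.6 N·m clockwise.
Load: 39.8 × 9.8 = 390 N down at 2.18 m → arm 2.18 m, τ = 390 × 2.18 = 850.2 N·m clockwise.
Sandbag: 26.2 × 9.8 = 256.8 N down at 2.33 m → arm 2.33 m, τ = 256.8 × 2.33 = 598.3 N·m clockwise.
Total clockwise load moment = 1702 N·m.
The cable tension T acts at 1.5 m; only its component perpendicular to the boom, T sinθ, produces torque. sin 50° = 0.766.
Setting net torque to zero: T × 1.5 × 0.766 = 1702 → T = 1702 / 1.149 = 1480 N.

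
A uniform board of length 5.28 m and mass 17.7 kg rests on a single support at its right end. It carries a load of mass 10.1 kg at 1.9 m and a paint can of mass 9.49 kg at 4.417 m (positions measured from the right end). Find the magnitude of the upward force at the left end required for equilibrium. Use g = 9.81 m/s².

F ≈ 200 N

Take moments about the right end.
Beam weight: 17.7 × 9.81 = 173.6 N down at 2.64 m → arm 2.64 m, τ = 173.6 × 2.64 = 458.3 N·m counterclockwise.
Load: 10.1 × 9.81 = 99.08 N down at 1.9 m → arm 1.9 m, τ = 99.08 × 1.9 = 188.3 N·m counterclockwise.
Paint can: 9.49 × 9.81 = 93.1 N down at 4.417 m → arm 4.417 m, τ = 93.1 × 4.417 = 411.2 N·m counterclockwise.
Net moment of the loads = 1058 N·m counterclockwise.
The upward force F acts at the left end, arm 5.28 m, giving F × 5.28 clockwise.
Setting net torque to zero: F × 5.28 = 1058 → F = 1058 / 5.28 = 200 N.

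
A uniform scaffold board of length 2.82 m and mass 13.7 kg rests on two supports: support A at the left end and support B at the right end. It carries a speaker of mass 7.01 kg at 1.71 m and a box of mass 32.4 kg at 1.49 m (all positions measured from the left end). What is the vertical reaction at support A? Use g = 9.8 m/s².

R_A ≈ 244 N

Take moments about support B.
Beam weight: 13.7 × 9.8 = 134.3 N down at 1.41 m → arm 1.41 m, τ = 134.3 × 1.41 = 189.4 N·m counterclockwise.
Speaker: 7.01 × 9.8 = 68.7 N down at 1.71 m → arm 1.11 m, τ = 68.7 × 1.11 = 76.26 N·m counterclockwise.
Box: 32.4 × 9.8 = 317.5 N down at 1.49 m → arm 1.33 m, τ = 317.5 × 1.33 = 422.3 N·m counterclockwise.
Net load moment about support B = 688 N·m counterclockwise.
Reaction R at support A is upward at 0 m, arm 2.82 m → moment R × 2.82 clockwise.
Στ = 0 ⇒ R × 2.82 = 688 ⇒ R = 244 N.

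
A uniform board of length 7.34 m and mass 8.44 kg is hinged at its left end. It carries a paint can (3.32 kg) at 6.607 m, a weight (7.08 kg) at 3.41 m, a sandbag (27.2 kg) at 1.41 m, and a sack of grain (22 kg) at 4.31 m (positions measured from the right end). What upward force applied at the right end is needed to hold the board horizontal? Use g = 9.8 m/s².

Taking torques about the left end:
Beam weight: 8.44 × 9.8 = 82.71 N down at 3.67 m → arm 3.67 m, τ = 82.71 × 3.67 = 303.5 N·m clockwise.
Paint can: 3.32 × 9.8 = 32.54 N down at 6.607 m → arm 0.733 m, τ = 32.54 × 0.733 = 23.85 N·m clockwise.
Weight: 7.08 × 9.8 = 69.38 N down at 3.41 m → arm 3.93 m, τ = 69.38 × 3.93 = 272.7 N·m clockwise.
Sandbag: 27.2 × 9.8 = 266.6 N down at 1.41 m → arm 5.93 m, τ = 266.6 × 5.93 = 1581 N·m clockwise.
Sack of grain: 22 × 9.8 = 215.6 N down at 4.31 m → arm 3.03 m, τ = 215.6 × 3.03 = 653.3 N·m clockwise.
Net moment of the loads = 2834 N·m clockwise.
The upward force F acts at the right end, arm 7.34 m, giving F × 7.34 counterclockwise.
Balancing moments: F × 7.34 = 2834, giving F = 2834 / 7.34 = 386 N.

F ≈ 386 N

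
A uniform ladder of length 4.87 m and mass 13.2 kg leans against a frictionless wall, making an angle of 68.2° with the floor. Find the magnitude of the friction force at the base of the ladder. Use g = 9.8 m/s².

f ≈ 25.9 N

About the foot of the ladder:
Ladder weight 13.2×9.8 = 129.4 N acts at 2.435 m along the ladder; its horizontal arm is 2.435·cos68.2° = 0.9043 m → τ = 117 N·m clockwise.
Wall normal N acts horizontally at the top; its moment arm is the height L sinθ = 4.87·sin68.2° = 4.522 m, counterclockwise.
Στ = 0 ⇒ N × 4.522 = 117 ⇒ N = 25.9 N.
ΣFx = 0: friction at the foot balances the wall's push, so f = N_wall = 25.9 N.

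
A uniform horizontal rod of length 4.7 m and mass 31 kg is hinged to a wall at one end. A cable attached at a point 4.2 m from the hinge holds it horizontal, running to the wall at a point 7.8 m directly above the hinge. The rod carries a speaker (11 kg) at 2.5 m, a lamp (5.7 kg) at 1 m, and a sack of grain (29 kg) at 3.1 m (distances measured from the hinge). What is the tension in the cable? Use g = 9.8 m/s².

T ≈ 519 N

Taking torques about the hinge:
Beam weight: 31 × 9.8 = 303.8 N down at 2.35 m → arm 2.35 m, τ = 303.8 × 2.35 = 713.9 N·m clockwise.
Speaker: 11 × 9.8 = 107.8 N down at 2.5 m → arm 2.5 m, τ = 107.8 × 2.5 = 269.5 N·m clockwise.
Lamp: 5.7 × 9.8 = 55.86 N down at 1 m → arm 1 m, τ = 55.86 × 1 = 55.86 N·m clockwise.
Sack of grain: 29 × 9.8 = 284.2 N down at 3.1 m → arm 3.1 m, τ = 284.2 × 3.1 = 881 N·m clockwise.
Total clockwise load moment = 1920 N·m.
The cable tension T acts at 4.2 m; only its component perpendicular to the rod, T sinθ, produces torque. sinθ = h/√(h²+d²) = 7.8/√(7.8²+4.2²) = 0.8805.
For rotational equilibrium, T × 4.2 × 0.8805 = 1920, so T = 1920 / 3.698 = 519 N.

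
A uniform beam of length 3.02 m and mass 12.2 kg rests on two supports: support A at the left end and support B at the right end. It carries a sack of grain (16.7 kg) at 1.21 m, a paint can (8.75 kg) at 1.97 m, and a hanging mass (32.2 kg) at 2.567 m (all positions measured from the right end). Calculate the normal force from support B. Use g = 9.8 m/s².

About support A:
Beam weight: 12.2 × 9.8 = 119.6 N down at 1.51 m → arm 1.51 m, τ = 119.6 × 1.51 = 180.6 N·m clockwise.
Sack of grain: 16.7 × 9.8 = 163.7 N down at 1.21 m → arm 1.81 m, τ = 163.7 × 1.81 = 296.3 N·m clockwise.
Paint can: 8.75 × 9.8 = 85.75 N down at 1.97 m → arm 1.05 m, τ = 85.75 × 1.05 = 90.04 N·m clockwise.
Hanging mass: 32.2 × 9.8 = 315.6 N down at 2.567 m → arm 0.453 m, τ = 315.6 × 0.453 = 143 N·m clockwise.
Net load moment about support A = 709.9 N·m clockwise.
Reaction R at support B is upward at 0 m, arm 3.02 m → moment R × 3.02 counterclockwise.
Setting net torque to zero: R × 3.02 = 709.9 → R = 235 N.

R_B ≈ 235 N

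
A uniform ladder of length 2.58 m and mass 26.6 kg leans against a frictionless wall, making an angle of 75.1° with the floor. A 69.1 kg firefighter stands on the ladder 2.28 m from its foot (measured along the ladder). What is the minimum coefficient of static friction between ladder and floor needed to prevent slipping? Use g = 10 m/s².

μ_min ≈ 0.207

Choose the foot of the ladder as the axis so the floor normal and friction both act there and drop out.
Ladder weight 26.6×10 = 266 N acts at 1.29 m along the ladder; its horizontal arm is 1.29·cos75.1° = 0.3317 m → τ = 88.23 N·m clockwise.
Firefighter: 69.1×10 = 691 N at 2.28 m → arm 0.5863 m → τ = 405.1 N·m clockwise.
Wall normal N acts horizontally at the top; its moment arm is the height L sinθ = 2.58·sin75.1° = 2.493 m, counterclockwise.
Setting net torque to zero: N × 2.493 = 493.3 → N = 197.9 N.
ΣFx = 0 ⇒ f = N_wall = 197.9 N. ΣFy = 0 ⇒ N_floor = 957 N.
μ_min = f / N_floor = 197.9 / 957 = 0.207.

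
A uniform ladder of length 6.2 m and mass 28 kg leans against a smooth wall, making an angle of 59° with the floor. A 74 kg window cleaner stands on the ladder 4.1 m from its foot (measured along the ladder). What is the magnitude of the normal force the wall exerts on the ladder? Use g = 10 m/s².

Choose the foot of the ladder as the axis so the floor normal and friction both act there and drop out.
Ladder weight 28×10 = 280 N acts at 3.1 m along the ladder; its horizontal arm is 3.1·cos59° = 1.597 m → τ = 447.2 N·m clockwise.
Window cleaner: 74×10 = 740 N at 4.1 m → arm 2.112 m → τ = 1563 N·m clockwise.
Wall normal N acts horizontally at the top; its moment arm is the height L sinθ = 6.2·sin59° = 5.314 m, counterclockwise.
For rotational equilibrium, N × 5.314 = 2010, so N = 378 N.

N_wall ≈ 378 N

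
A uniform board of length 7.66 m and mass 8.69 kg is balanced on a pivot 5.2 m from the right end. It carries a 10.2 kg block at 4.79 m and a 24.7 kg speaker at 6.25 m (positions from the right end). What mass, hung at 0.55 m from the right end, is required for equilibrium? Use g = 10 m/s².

m ≈ 2.12 kg

About the pivot (at 5.2 m from the right end):
Beam weight: 8.69 × 10 = 86.9 N down at 3.83 m → arm 1.37 m, τ = 86.9 × 1.37 = 119.1 N·m clockwise.
Block: 10.2 × 10 = 102 N down at 4.79 m → arm 0.41 m, τ = 102 × 0.41 = 41.82 N·m clockwise.
Speaker: 24.7 × 10 = 247 N down at 6.25 m → arm 1.05 m, τ = 247 × 1.05 = 259.4 N·m counterclockwise.
Net moment of known loads = 98.48 N·m counterclockwise.
An unknown mass m at 0.55 m has arm 4.65 m; its moment is m·g·4.65 clockwise.
Setting net torque to zero: m × 10 × 4.65 = 98.48 → m = 98.48 / (10 × 4.65) = 2.12 kg.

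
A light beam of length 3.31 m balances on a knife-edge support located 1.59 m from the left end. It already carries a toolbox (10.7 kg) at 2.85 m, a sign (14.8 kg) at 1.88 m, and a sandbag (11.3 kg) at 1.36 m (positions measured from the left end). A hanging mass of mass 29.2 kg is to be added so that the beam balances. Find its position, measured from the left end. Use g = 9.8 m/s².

Taking torques about the knife-edge support (at 1.59 m from the left end):
Toolbox: 10.7 × 9.8 = 104.9 N down at 2.85 m → arm 1.26 m, τ = 104.9 × 1.26 = 132.2 N·m clockwise.
Sign: 14.8 × 9.8 = 145 N down at 1.88 m → arm 0.29 m, τ = 145 × 0.29 = 42.05 N·m clockwise.
Sandbag: 11.3 × 9.8 = 110.7 N down at 1.36 m → arm 0.23 m, τ = 110.7 × 0.23 = 25.46 N·m counterclockwise.
Net moment of existing loads = 148.8 N·m clockwise.
The hanging mass weighs 29.2 × 9.8 = 286.2 N and must supply an equal counterclockwise moment, so its lever arm about the knife-edge support is 148.8 / 286.2 = 0.52 m.
That puts it at 1.59 − 0.52 = 1.07 m from the left end.

x ≈ 1.07 m from the left end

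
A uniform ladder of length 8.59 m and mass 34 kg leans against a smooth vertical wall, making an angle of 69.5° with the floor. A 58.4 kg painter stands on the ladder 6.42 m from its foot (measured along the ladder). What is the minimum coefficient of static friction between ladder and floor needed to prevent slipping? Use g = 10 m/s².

Choose the foot of the ladder as the axis so the floor normal and friction both act there and drop out.
Ladder weight 34×10 = 340 N acts at 4.295 m along the ladder; its horizontal arm is 4.295·cos69.5° = 1.504 m → τ = 511.4 N·m clockwise.
Painter: 58.4×10 = 584 N at 6.42 m → arm 2.248 m → τ = 1313 N·m clockwise.
Wall normal N acts horizontally at the top; its moment arm is the height L sinθ = 8.59·sin69.5° = 8.046 m, counterclockwise.
For rotational equilibrium, N × 8.046 = 1824, so N = 226.7 N.
ΣFx = 0 ⇒ f = N_wall = 226.7 N. ΣFy = 0 ⇒ N_floor = 924 N.
μ_min = f / N_floor = 226.7 / 924 = 0.245.

μ_min ≈ 0.245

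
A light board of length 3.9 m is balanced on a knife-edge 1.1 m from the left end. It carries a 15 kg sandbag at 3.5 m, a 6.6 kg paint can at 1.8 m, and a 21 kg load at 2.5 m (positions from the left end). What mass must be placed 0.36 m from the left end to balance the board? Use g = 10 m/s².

About the knife-edge (at 1.1 m from the left end):
Sandbag: 15 × 10 = 150 N down at 3.5 m → arm 2.4 m, τ = 150 × 2.4 = 360 N·m clockwise.
Paint can: 6.6 × 10 = 66 N down at 1.8 m → arm 0.7 m, τ = 66 × 0.7 = 46.2 N·m clockwise.
Load: 21 × 10 = 210 N down at 2.5 m → arm 1.4 m, τ = 210 × 1.4 = 294 N·m clockwise.
Net moment of known loads = 700.2 N·m clockwise.
An unknown mass m at 0.36 m has arm 0.74 m; its moment is m·g·0.74 counterclockwise.
Balancing moments: m × 10 × 0.74 = 700.2, giving m = 700.2 / (10 × 0.74) = 94.6 kg.

m ≈ 94.6 kg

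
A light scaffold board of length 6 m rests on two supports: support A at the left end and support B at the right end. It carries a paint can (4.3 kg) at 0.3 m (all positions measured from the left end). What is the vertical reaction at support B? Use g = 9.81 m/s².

R_B ≈ 2.11 N

About support A:
Paint can: 4.3 × 9.81 = 42.18 N down at 0.3 m → arm 0.3 m, τ = 42.18 × 0.3 = 12.65 N·m clockwise.
Net load moment about support A = 12.65 N·m clockwise.
Reaction R at support B is upward at 6 m, arm 6 m → moment R × 6 counterclockwise.
For rotational equilibrium, R × 6 = 12.65, so R = 2.11 N.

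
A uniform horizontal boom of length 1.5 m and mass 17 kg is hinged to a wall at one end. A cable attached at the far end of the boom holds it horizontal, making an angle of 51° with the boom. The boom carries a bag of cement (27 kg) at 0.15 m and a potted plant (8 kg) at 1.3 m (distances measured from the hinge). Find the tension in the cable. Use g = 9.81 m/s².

T ≈ 229 N

Take moments about the hinge.
Beam weight: 17 × 9.81 = 166.8 N down at 0.75 m → arm 0.75 m, τ = 166.8 × 0.75 = 125.1 N·m clockwise.
Bag of cement: 27 × 9.81 = 264.9 N down at 0.15 m → arm 0.15 m, τ = 264.9 × 0.15 = 39.73 N·m clockwise.
Potted plant: 8 × 9.81 = 78.48 N down at 1.3 m → arm 1.3 m, τ = 78.48 × 1.3 = 102 N·m clockwise.
Total clockwise load moment = 266.8 N·m.
The cable tension T acts at 1.5 m; only its component perpendicular to the boom, T sinθ, produces torque. sin 51° = 0.7771.
Στ = 0 ⇒ T × 1.5 × 0.7771 = 266.8 ⇒ T = 266.8 / 1.166 = 229 N.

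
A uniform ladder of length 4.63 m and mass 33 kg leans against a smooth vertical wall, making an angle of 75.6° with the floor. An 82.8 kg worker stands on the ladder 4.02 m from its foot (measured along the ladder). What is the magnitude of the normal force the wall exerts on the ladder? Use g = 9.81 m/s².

N_wall ≈ 223 N

About the foot of the ladder:
Ladder weight 33×9.81 = 323.7 N acts at 2.315 m along the ladder; its horizontal arm is 2.315·cos75.6° = 0.5757 m → τ = 186.4 N·m clockwise.
Worker: 82.8×9.81 = 812.3 N at 4.02 m → arm 0.9997 m → τ = 812.1 N·m clockwise.
Wall normal N acts horizontally at the top; its moment arm is the height L sinθ = 4.63·sin75.6° = 4.485 m, counterclockwise.
For rotational equilibrium, N × 4.485 = 998.5, so N = 223 N.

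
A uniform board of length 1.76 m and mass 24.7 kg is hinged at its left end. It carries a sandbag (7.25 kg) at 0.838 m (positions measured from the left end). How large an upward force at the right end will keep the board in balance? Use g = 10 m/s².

F ≈ 158 N

Sum moments about the left end (the unknown pivot reaction has zero arm there).
Beam weight: 24.7 × 10 = 247 N down at 0.88 m → arm 0.88 m, τ = 247 × 0.88 = 217.4 N·m clockwise.
Sandbag: 7.25 × 10 = 72.5 N down at 0.838 m → arm 0.838 m, τ = 72.5 × 0.838 = 60.75 N·m clockwise.
Net moment of the loads = 278.1 N·m clockwise.
The upward force F acts at the right end, arm 1.76 m, giving F × 1.76 counterclockwise.
Setting net torque to zero: F × 1.76 = 278.1 → F = 278.1 / 1.76 = 158 N.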